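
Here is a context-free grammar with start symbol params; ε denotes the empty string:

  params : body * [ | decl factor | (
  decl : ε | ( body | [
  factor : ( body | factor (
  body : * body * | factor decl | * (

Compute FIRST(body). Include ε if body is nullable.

body : * body * contributes {*}.
From body : factor decl: add FIRST(factor) = { ( }.
body : * ( contributes {*}.
Union: FIRST(body) = { (, * }.

{ (, * }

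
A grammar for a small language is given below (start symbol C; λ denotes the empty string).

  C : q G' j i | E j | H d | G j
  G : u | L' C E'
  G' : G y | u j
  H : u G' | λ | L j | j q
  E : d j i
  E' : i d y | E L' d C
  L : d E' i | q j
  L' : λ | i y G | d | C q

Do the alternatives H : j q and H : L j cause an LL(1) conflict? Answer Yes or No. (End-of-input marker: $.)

No

FIRST(j q) = { j } and FIRST(L j) = { d, q }.
The FIRST sets are disjoint and neither alternative is nullable — no conflict.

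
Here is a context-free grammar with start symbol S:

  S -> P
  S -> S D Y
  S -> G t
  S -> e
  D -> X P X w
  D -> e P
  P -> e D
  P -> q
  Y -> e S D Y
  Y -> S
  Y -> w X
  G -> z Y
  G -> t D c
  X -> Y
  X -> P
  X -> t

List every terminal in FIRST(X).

{ e, q, t, w, z }

From X -> Y: add FIRST(Y) = { e, q, t, w, z }.
From X -> P: add FIRST(P) = { e, q }.
X -> t contributes {t}.
Union: FIRST(X) = { e, q, t, w, z }.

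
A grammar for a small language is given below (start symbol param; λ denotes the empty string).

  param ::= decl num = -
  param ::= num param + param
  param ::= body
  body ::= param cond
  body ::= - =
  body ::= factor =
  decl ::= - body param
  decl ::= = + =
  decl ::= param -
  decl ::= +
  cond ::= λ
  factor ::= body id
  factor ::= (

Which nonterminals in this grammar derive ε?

Directly nullable (have an λ-production): cond.
No other nonterminal has a production whose RHS symbols are all nullable.

{ cond }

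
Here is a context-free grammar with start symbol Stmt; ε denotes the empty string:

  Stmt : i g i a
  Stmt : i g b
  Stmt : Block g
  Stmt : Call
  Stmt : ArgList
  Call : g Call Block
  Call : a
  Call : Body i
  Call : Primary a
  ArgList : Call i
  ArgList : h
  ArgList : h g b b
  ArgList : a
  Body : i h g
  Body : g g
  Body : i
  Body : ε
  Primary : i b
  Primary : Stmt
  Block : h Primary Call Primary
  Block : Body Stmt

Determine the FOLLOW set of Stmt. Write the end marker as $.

Stmt is the start symbol, so $ ∈ FOLLOW(Stmt).
In Primary : Stmt: Stmt is at the end, add FOLLOW(Primary) = { $, a, g, h, i }.
In Block : Body Stmt: Stmt is at the end, add FOLLOW(Block) = { $, a, g, h, i }.
Union: FOLLOW(Stmt) = { $, a, g, h, i }.

{ $, a, g, h, i }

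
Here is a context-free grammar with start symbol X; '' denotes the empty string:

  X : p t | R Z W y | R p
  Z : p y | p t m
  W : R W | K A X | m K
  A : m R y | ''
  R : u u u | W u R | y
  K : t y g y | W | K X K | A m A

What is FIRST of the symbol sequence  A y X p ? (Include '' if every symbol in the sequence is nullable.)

Add FIRST(A)\{''} = { m }; A is nullable, continue.
y is a terminal; add {y} and stop.

{ m, y }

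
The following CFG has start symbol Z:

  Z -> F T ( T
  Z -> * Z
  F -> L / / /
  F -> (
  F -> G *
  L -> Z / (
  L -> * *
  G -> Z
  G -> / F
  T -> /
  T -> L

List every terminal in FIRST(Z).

From Z -> F T ( T: add FIRST(F) = { (, *, / }.
Z -> * Z contributes {*}.
Union: FIRST(Z) = { (, *, / }.

{ (, *, / }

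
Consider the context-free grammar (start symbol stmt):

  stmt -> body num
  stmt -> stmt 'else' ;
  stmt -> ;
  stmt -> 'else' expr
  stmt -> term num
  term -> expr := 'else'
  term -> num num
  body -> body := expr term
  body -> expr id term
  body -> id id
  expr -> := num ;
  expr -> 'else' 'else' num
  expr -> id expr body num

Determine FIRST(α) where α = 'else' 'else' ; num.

'else' is a terminal; add {'else'} and stop.

{ 'else' }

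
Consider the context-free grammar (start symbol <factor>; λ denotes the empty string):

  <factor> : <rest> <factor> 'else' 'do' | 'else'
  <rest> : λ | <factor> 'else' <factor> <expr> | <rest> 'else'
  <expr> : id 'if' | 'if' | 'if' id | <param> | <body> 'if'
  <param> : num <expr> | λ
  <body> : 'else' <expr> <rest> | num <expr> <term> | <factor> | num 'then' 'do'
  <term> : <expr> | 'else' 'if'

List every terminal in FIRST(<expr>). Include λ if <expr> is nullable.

{ 'else', 'if', id, num, λ }

<expr> : id 'if' contributes {id}.
<expr> : 'if' contributes {'if'}.
<expr> : 'if' id contributes {'if'}.
From <expr> : <param>: add FIRST(<param>) = { num, λ } (including λ since <param> is nullable).
From <expr> : <body> 'if': add FIRST(<body>) = { 'else', num }.
Union: FIRST(<expr>) = { 'else', 'if', id, num, λ }.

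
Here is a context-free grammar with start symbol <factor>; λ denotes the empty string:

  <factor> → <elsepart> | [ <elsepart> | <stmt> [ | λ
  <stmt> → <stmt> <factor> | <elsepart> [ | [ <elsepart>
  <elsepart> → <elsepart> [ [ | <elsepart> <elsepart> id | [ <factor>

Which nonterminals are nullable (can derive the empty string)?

Directly nullable (have an λ-production): <factor>.
No other nonterminal has a production whose RHS symbols are all nullable.

{ <factor> }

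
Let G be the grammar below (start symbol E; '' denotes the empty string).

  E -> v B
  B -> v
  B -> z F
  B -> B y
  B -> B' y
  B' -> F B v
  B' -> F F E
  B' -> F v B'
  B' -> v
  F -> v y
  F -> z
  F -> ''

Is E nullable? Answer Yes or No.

Nullable nonterminals: F.
No production of E has an RHS whose symbols are all nullable, so E is not nullable.

No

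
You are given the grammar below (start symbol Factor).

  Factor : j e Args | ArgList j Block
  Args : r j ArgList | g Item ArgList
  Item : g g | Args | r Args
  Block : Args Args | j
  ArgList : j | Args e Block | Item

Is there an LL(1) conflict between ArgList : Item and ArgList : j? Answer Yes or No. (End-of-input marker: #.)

FIRST(Item) = { g, r } and FIRST(j) = { j }.
The FIRST sets are disjoint and neither alternative is nullable — no conflict.

No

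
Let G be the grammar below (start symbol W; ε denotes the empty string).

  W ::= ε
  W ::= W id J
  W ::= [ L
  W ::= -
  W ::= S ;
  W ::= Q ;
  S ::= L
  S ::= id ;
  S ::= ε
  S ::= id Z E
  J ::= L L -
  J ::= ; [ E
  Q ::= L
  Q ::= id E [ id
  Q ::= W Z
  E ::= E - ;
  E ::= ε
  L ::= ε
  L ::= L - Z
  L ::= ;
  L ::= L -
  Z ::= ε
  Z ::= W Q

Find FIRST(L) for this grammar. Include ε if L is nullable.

{ -, ;, ε }

L ::= ε contributes ε.
From L ::= L - Z: L nullable, take FIRST(L) ∪ {-} = { -, ; }.
L ::= ; contributes {;}.
From L ::= L -: L nullable, take FIRST(L) ∪ {-} = { -, ; }.
Union: FIRST(L) = { -, ;, ε }.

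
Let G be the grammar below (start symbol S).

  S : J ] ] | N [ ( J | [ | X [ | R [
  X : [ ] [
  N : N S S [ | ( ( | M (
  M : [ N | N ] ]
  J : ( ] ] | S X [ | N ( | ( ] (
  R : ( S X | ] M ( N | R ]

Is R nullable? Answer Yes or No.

No nonterminal in this grammar is nullable.
No production of R has an RHS whose symbols are all nullable, so R is not nullable.

No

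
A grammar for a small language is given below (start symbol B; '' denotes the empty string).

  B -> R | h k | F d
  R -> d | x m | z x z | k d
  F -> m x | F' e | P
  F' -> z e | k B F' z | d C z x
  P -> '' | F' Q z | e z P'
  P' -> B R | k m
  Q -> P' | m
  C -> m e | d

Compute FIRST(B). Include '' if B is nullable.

{ d, e, h, k, m, x, z }

From B -> R: add FIRST(R) = { d, k, x, z }.
B -> h k contributes {h}.
From B -> F d: F nullable, take FIRST(F) ∪ {d} = { d, e, k, m, z }.
Union: FIRST(B) = { d, e, h, k, m, x, z }.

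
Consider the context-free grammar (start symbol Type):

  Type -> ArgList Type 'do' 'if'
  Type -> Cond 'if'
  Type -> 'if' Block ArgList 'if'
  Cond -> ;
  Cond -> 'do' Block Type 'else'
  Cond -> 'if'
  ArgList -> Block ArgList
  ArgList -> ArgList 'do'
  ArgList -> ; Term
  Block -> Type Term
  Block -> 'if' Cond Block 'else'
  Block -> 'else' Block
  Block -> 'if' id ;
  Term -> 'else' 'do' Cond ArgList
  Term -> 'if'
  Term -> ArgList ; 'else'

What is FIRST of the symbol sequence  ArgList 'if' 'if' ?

Add FIRST(ArgList) = { 'do', 'else', 'if', ; }; ArgList is not nullable, stop.

{ 'do', 'else', 'if', ; }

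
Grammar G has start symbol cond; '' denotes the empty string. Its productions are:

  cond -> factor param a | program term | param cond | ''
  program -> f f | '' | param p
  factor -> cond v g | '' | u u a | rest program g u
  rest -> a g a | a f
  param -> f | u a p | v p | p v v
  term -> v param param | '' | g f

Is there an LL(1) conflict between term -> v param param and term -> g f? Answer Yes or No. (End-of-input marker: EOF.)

No

FIRST(v param param) = { v } and FIRST(g f) = { g }.
The FIRST sets are disjoint and neither alternative is nullable — no conflict.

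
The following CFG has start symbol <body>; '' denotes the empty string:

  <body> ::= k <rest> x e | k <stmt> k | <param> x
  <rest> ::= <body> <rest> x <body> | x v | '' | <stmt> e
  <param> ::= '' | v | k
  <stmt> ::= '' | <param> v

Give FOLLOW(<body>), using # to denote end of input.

<body> is the start symbol, so # ∈ FOLLOW(<body>).
In <rest> ::= <body> <rest> x <body>: add FIRST(<rest> x <body>) = { e, k, v, x }.
In <rest> ::= <body> <rest> x <body>: <body> is at the end, add FOLLOW(<rest>) = { x }.
Union: FOLLOW(<body>) = { #, e, k, v, x }.

{ #, e, k, v, x }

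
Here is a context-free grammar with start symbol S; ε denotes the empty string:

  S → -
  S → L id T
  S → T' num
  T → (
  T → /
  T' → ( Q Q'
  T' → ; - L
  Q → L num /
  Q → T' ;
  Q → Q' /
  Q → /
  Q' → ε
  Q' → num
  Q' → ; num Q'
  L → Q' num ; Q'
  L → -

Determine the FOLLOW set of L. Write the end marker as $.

{ ;, id, num }

In S → L id T: add FIRST(id T) = { id }.
In T' → ; - L: L is at the end, add FOLLOW(T') = { ;, num }.
In Q → L num /: add FIRST(num /) = { num }.
Union: FOLLOW(L) = { ;, id, num }.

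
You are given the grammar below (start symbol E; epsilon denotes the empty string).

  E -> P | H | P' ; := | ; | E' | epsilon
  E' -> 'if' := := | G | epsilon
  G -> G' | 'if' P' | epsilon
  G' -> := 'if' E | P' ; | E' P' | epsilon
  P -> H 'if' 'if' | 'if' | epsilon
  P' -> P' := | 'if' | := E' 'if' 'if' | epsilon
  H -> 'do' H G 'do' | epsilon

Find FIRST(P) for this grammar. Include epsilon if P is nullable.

{ 'do', 'if', epsilon }

From P -> H 'if' 'if': H nullable, take FIRST(H) ∪ {'if'} = { 'do', 'if' }.
P -> 'if' contributes {'if'}.
P -> epsilon contributes epsilon.
Union: FIRST(P) = { 'do', 'if', epsilon }.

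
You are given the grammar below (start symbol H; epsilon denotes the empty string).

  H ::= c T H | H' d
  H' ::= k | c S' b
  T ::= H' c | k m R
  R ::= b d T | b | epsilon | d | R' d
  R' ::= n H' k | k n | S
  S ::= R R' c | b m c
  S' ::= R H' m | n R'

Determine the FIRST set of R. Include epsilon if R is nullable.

R ::= b d T contributes {b}.
R ::= b contributes {b}.
R ::= epsilon contributes epsilon.
R ::= d contributes {d}.
From R ::= R' d: add FIRST(R') = { b, d, k, n }.
Union: FIRST(R) = { b, d, k, n, epsilon }.

{ b, d, k, n, epsilon }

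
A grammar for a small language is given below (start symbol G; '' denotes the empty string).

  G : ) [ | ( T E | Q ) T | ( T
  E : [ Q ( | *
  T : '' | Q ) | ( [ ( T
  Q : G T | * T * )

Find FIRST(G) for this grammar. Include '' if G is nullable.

G : ) [ contributes {)}.
G : ( T E contributes {(}.
From G : Q ) T: add FIRST(Q) = { (, ), * }.
G : ( T contributes {(}.
Union: FIRST(G) = { (, ), * }.

{ (, ), * }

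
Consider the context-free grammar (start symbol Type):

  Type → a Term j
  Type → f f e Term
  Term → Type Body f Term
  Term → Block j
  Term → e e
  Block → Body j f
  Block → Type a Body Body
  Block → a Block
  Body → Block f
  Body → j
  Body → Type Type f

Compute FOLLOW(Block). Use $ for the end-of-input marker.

{ f, j }

In Term → Block j: add FIRST(j) = { j }.
In Block → a Block: Block is at the end, add FOLLOW(Block) = { f, j }.
In Body → Block f: add FIRST(f) = { f }.
Union: FOLLOW(Block) = { f, j }.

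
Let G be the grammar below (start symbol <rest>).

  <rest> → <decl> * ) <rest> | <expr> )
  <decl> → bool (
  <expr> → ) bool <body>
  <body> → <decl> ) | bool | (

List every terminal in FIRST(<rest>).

From <rest> → <decl> * ) <rest>: add FIRST(<decl>) = { bool }.
From <rest> → <expr> ): add FIRST(<expr>) = { ) }.
Union: FIRST(<rest>) = { ), bool }.

{ ), bool }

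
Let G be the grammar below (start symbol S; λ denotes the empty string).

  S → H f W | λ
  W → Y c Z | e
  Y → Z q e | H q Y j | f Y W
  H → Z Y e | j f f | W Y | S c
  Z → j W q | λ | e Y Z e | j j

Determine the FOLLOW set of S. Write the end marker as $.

S is the start symbol, so $ ∈ FOLLOW(S).
In H → S c: add FIRST(c) = { c }.
Union: FOLLOW(S) = { $, c }.

{ $, c }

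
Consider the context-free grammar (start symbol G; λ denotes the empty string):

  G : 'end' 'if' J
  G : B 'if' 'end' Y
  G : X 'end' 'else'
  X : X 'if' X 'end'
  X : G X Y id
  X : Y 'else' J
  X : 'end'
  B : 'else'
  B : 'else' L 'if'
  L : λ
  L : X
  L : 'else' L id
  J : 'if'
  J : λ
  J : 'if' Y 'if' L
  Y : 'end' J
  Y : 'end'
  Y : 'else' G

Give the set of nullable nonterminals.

Directly nullable (have an λ-production): L, J.
No other nonterminal has a production whose RHS symbols are all nullable.

{ J, L }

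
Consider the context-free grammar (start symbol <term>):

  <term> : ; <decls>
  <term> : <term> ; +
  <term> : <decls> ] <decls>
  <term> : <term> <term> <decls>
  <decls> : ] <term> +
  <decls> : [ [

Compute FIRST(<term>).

{ ;, [, ] }

<term> : ; <decls> contributes {;}.
From <term> : <term> ; +: add FIRST(<term>) = { ;, [, ] }.
From <term> : <decls> ] <decls>: add FIRST(<decls>) = { [, ] }.
From <term> : <term> <term> <decls>: add FIRST(<term>) = { ;, [, ] }.
Union: FIRST(<term>) = { ;, [, ] }.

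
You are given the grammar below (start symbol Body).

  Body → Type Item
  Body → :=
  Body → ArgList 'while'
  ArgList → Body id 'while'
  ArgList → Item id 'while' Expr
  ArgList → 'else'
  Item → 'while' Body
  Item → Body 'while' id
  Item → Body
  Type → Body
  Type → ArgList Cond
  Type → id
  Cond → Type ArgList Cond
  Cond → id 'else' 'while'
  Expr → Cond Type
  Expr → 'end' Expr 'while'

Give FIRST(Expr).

From Expr → Cond Type: add FIRST(Cond) = { 'else', 'while', :=, id }.
Expr → 'end' Expr 'while' contributes {'end'}.
Union: FIRST(Expr) = { 'else', 'end', 'while', :=, id }.

{ 'else', 'end', 'while', :=, id }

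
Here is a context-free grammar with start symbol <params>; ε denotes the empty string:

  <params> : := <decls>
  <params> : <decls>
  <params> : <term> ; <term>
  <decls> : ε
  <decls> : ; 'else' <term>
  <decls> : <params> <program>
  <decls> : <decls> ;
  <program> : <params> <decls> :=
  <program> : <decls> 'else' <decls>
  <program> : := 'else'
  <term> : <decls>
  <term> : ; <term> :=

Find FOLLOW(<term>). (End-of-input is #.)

In <params> : <term> ; <term>: add FIRST(; <term>) = { ; }.
In <params> : <term> ; <term>: <term> is at the end, add FOLLOW(<params>) = { #, 'else', :=, ; }.
In <decls> : ; 'else' <term>: <term> is at the end, add FOLLOW(<decls>) = { #, 'else', :=, ; }.
In <term> : ; <term> :=: add FIRST(:=) = { := }.
Union: FOLLOW(<term>) = { #, 'else', :=, ; }.

{ #, 'else', :=, ; }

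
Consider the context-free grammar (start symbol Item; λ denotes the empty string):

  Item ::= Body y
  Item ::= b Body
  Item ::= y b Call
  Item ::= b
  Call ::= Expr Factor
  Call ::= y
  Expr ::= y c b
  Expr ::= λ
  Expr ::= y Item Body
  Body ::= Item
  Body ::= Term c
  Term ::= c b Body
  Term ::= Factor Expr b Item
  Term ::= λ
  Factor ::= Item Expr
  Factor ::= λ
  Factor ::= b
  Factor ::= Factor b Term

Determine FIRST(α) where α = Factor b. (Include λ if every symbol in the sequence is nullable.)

Add FIRST(Factor)\{λ} = { b, c, y }; Factor is nullable, continue.
b is a terminal; add {b} and stop.

{ b, c, y }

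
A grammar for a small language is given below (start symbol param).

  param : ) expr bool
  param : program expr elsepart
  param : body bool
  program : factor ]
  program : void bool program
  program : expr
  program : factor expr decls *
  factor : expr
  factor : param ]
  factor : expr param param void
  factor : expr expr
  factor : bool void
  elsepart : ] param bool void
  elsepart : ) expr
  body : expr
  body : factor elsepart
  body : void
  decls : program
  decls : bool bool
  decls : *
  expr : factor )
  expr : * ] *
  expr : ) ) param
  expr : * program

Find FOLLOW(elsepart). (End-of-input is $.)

In param : program expr elsepart: elsepart is at the end, add FOLLOW(param) = { $, ), *, ], bool, void }.
In body : factor elsepart: elsepart is at the end, add FOLLOW(body) = { bool }.
Union: FOLLOW(elsepart) = { $, ), *, ], bool, void }.

{ $, ), *, ], bool, void }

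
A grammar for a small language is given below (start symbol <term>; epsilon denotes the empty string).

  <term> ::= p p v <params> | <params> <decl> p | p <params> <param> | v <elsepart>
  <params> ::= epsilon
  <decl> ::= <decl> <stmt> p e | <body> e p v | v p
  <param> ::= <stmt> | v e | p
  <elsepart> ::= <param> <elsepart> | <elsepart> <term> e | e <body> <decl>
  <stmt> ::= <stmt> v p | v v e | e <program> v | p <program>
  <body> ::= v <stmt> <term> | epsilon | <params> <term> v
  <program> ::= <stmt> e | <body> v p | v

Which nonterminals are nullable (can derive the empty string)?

{ <body>, <params> }

Directly nullable (have an epsilon-production): <params>, <body>.
No other nonterminal has a production whose RHS symbols are all nullable.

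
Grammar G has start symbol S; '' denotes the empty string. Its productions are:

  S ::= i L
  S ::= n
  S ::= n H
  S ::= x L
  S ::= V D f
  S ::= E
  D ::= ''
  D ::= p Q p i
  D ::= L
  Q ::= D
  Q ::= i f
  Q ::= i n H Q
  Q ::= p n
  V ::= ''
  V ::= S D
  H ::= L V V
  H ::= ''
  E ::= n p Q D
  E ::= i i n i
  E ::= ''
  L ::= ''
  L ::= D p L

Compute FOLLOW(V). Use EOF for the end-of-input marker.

{ EOF, f, i, n, p, x }

In S ::= V D f: add FIRST(D f) = { f, p }.
In H ::= L V V: add FIRST(V)\{''} = { f, i, n, p, x }.
  Since V is nullable, also add FOLLOW(H) = { EOF, f, i, n, p, x }.
In H ::= L V V: V is at the end, add FOLLOW(H) = { EOF, f, i, n, p, x }.
Union: FOLLOW(V) = { EOF, f, i, n, p, x }.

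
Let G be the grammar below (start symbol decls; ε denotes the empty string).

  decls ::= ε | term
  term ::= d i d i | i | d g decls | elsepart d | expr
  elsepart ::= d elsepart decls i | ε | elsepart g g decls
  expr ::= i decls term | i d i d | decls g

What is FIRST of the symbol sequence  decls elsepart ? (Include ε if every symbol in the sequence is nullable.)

{ d, g, i, ε }

Add FIRST(decls)\{ε} = { d, g, i }; decls is nullable, continue.
Add FIRST(elsepart)\{ε} = { d, g }; elsepart is nullable, continue.
Every symbol is nullable, so include ε.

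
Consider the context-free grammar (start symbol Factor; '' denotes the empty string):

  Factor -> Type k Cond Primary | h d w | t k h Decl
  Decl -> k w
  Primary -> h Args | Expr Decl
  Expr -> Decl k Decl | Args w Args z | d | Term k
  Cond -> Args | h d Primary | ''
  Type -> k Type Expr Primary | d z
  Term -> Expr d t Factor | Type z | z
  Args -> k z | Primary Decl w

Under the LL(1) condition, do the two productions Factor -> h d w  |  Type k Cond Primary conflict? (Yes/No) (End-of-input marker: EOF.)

FIRST(h d w) = { h } and FIRST(Type k Cond Primary) = { d, k }.
The FIRST sets are disjoint and neither alternative is nullable — no conflict.

No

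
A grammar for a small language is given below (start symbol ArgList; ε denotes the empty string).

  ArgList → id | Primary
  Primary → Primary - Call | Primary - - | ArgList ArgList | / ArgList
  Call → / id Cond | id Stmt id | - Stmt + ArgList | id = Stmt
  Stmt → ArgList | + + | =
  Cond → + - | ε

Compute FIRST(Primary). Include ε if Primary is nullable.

{ /, id }

From Primary → Primary - Call: add FIRST(Primary) = { /, id }.
From Primary → Primary - -: add FIRST(Primary) = { /, id }.
From Primary → ArgList ArgList: add FIRST(ArgList) = { /, id }.
Primary → / ArgList contributes {/}.
Union: FIRST(Primary) = { /, id }.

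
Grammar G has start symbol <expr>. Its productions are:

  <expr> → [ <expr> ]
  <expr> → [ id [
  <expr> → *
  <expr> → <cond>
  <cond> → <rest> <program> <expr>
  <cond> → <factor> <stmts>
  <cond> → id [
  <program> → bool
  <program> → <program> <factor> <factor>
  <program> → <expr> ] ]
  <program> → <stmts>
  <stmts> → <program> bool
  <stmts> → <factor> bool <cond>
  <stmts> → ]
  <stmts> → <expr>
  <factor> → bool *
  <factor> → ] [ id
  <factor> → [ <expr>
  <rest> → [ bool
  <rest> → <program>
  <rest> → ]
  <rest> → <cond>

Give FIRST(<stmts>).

From <stmts> → <program> bool: add FIRST(<program>) = { *, [, ], bool, id }.
From <stmts> → <factor> bool <cond>: add FIRST(<factor>) = { [, ], bool }.
<stmts> → ] contributes {]}.
From <stmts> → <expr>: add FIRST(<expr>) = { *, [, ], bool, id }.
Union: FIRST(<stmts>) = { *, [, ], bool, id }.

{ *, [, ], bool, id }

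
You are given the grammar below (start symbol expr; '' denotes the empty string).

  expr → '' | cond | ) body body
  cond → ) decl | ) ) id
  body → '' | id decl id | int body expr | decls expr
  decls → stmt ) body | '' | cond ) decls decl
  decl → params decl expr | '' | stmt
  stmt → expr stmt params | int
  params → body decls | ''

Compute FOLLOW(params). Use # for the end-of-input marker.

{ #, ), id, int }

In decl → params decl expr: add FIRST(decl expr)\{''} = { ), id, int }.
  Since decl expr is nullable, also add FOLLOW(decl) = { #, ), id, int }.
In stmt → expr stmt params: params is at the end, add FOLLOW(stmt) = { #, ), id, int }.
Union: FOLLOW(params) = { #, ), id, int }.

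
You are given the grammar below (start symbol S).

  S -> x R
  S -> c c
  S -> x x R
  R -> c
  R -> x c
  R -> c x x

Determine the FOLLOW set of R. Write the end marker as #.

{ # }

In S -> x R: R is at the end, add FOLLOW(S) = { # }.
In S -> x x R: R is at the end, add FOLLOW(S) = { # }.
Union: FOLLOW(R) = { # }.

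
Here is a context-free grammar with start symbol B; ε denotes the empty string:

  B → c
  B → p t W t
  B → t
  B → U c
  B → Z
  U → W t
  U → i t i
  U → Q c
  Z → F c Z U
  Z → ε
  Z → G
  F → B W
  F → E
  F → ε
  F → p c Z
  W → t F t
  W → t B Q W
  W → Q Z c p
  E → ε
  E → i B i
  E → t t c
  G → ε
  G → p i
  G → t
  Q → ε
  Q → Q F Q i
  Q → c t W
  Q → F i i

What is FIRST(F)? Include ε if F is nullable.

From F → B W: B nullable, take FIRST(B) ∪ FIRST(W) = { c, i, p, t }.
From F → E: add FIRST(E) = { i, t, ε } (including ε since E is nullable).
F → ε contributes ε.
F → p c Z contributes {p}.
Union: FIRST(F) = { c, i, p, t, ε }.

{ c, i, p, t, ε }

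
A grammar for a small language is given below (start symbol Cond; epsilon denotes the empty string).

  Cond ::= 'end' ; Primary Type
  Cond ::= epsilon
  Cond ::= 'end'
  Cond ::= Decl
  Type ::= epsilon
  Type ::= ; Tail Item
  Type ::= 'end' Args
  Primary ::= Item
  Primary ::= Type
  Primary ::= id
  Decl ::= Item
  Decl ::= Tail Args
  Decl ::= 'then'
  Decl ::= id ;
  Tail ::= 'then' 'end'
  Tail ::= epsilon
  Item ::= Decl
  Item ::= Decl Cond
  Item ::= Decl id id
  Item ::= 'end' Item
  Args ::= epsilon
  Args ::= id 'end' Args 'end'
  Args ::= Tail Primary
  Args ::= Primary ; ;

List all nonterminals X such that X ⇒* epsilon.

{ Args, Cond, Decl, Item, Primary, Tail, Type }

Directly nullable (have an epsilon-production): Cond, Type, Tail, Args.
Decl ::= Item with every symbol nullable, so Decl is nullable.
Primary ::= Item with every symbol nullable, so Primary is nullable.
Item ::= Decl with every symbol nullable, so Item is nullable.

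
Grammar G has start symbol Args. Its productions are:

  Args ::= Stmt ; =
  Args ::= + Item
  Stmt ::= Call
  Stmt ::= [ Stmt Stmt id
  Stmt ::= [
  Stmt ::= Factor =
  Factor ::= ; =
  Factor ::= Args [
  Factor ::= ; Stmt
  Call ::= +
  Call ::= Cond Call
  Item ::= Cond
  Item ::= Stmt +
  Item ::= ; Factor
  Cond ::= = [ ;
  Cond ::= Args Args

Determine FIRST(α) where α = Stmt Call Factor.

{ +, ;, =, [ }

Add FIRST(Stmt) = { +, ;, =, [ }; Stmt is not nullable, stop.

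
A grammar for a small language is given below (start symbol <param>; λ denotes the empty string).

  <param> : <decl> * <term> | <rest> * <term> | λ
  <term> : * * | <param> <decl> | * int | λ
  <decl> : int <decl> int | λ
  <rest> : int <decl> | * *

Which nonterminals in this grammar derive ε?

{ <decl>, <param>, <term> }

Directly nullable (have an λ-production): <param>, <term>, <decl>.
No other nonterminal has a production whose RHS symbols are all nullable.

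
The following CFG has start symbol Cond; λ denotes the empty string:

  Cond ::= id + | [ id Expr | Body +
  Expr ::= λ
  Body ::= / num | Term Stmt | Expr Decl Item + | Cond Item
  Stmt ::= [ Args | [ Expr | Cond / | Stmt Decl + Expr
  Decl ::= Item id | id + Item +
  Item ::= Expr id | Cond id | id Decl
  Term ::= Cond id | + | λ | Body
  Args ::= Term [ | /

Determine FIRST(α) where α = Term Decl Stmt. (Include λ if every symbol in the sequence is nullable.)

{ +, /, [, id }

Add FIRST(Term)\{λ} = { +, /, [, id }; Term is nullable, continue.
Add FIRST(Decl) = { +, /, [, id }; Decl is not nullable, stop.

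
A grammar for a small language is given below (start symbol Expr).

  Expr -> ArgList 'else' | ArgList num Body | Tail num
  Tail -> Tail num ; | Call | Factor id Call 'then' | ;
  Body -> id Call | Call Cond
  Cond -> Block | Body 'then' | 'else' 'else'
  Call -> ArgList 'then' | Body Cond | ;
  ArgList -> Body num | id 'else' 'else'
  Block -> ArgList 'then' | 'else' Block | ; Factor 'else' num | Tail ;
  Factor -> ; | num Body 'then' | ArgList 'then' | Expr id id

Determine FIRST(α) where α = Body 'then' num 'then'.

Add FIRST(Body) = { ;, id }; Body is not nullable, stop.

{ ;, id }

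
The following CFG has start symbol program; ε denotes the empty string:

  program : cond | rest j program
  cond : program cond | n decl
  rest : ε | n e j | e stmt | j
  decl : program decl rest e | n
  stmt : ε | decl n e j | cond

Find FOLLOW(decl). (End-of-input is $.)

{ $, e, j, n }

In cond : n decl: decl is at the end, add FOLLOW(cond) = { $, e, j, n }.
In decl : program decl rest e: add FIRST(rest e) = { e, j, n }.
In stmt : decl n e j: add FIRST(n e j) = { n }.
Union: FOLLOW(decl) = { $, e, j, n }.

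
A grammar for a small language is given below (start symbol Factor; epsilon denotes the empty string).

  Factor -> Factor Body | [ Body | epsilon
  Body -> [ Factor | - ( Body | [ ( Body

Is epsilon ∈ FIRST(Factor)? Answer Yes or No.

Yes

Factor has an epsilon-production, so Factor ⇒ epsilon.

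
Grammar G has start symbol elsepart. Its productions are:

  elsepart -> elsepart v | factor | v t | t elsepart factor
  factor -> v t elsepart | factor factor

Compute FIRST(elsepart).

From elsepart -> elsepart v: add FIRST(elsepart) = { t, v }.
From elsepart -> factor: add FIRST(factor) = { v }.
elsepart -> v t contributes {v}.
elsepart -> t elsepart factor contributes {t}.
Union: FIRST(elsepart) = { t, v }.

{ t, v }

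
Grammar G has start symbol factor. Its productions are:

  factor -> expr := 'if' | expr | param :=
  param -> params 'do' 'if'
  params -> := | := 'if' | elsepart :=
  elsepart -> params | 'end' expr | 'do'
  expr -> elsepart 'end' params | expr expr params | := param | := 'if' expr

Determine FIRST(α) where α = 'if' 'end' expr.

{ 'if' }

'if' is a terminal; add {'if'} and stop.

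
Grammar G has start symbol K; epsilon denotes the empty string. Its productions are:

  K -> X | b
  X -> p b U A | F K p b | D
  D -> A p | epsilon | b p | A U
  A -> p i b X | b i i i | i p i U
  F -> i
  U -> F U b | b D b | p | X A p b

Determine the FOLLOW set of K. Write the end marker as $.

K is the start symbol, so $ ∈ FOLLOW(K).
In X -> F K p b: add FIRST(p b) = { p }.
Union: FOLLOW(K) = { $, p }.

{ $, p }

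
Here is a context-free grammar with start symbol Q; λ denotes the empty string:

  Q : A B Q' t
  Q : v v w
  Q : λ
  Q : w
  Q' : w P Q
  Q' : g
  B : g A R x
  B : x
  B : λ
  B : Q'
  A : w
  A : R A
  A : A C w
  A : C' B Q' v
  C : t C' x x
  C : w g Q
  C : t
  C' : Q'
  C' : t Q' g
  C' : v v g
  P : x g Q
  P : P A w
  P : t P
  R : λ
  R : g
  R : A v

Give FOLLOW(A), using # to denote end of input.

In Q : A B Q' t: add FIRST(B Q' t) = { g, w, x }.
In B : g A R x: add FIRST(R x) = { g, t, v, w, x }.
In A : R A: A is at the end, add FOLLOW(A) = { g, t, v, w, x }.
In A : A C w: add FIRST(C w) = { t, w }.
In P : P A w: add FIRST(w) = { w }.
In R : A v: add FIRST(v) = { v }.
Union: FOLLOW(A) = { g, t, v, w, x }.

{ g, t, v, w, x }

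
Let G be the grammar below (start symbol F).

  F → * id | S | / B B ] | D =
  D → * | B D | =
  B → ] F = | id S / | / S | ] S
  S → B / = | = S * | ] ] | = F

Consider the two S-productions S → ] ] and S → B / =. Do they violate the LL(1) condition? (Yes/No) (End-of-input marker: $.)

Yes

FIRST(] ]) = { ] } and FIRST(B / =) = { /, ], id }.
Both contain ], so the two alternatives are not disjoint — LL(1) conflict.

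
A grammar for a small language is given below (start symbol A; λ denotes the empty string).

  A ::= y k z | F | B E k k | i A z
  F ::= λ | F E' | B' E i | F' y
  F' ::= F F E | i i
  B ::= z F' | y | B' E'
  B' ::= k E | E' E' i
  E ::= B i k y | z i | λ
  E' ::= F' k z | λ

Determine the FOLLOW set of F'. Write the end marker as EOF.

{ i, k, y, z }

In F ::= F' y: add FIRST(y) = { y }.
In B ::= z F': F' is at the end, add FOLLOW(B) = { i, k, y, z }.
In E' ::= F' k z: add FIRST(k z) = { k }.
Union: FOLLOW(F') = { i, k, y, z }.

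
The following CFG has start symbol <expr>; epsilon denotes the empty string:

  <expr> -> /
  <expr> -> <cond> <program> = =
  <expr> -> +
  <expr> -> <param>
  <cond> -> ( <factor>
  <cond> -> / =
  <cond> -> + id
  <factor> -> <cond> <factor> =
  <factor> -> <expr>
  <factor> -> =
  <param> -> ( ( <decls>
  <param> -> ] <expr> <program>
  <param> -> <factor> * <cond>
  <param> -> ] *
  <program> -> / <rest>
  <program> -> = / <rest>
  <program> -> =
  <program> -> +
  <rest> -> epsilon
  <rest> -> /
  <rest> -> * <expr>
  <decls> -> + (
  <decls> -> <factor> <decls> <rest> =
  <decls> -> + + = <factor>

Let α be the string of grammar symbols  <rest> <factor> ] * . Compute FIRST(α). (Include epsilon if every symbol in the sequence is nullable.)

Add FIRST(<rest>)\{epsilon} = { *, / }; <rest> is nullable, continue.
Add FIRST(<factor>) = { (, +, /, =, ] }; <factor> is not nullable, stop.

{ (, *, +, /, =, ] }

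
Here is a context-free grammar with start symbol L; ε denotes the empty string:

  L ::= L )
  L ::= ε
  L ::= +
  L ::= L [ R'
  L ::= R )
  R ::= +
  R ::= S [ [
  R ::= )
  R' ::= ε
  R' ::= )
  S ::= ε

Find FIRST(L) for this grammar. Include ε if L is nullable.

From L ::= L ): L nullable, take FIRST(L) ∪ {)} = { ), +, [ }.
L ::= ε contributes ε.
L ::= + contributes {+}.
From L ::= L [ R': L nullable, take FIRST(L) ∪ {[} = { ), +, [ }.
From L ::= R ): add FIRST(R) = { ), +, [ }.
Union: FIRST(L) = { ), +, [, ε }.

{ ), +, [, ε }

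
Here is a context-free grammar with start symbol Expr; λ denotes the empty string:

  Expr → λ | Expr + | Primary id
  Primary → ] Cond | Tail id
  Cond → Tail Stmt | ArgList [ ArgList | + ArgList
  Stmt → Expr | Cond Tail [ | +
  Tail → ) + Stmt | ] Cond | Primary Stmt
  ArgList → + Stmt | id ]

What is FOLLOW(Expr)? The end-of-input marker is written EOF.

{ EOF, ), +, [, ], id }

Expr is the start symbol, so EOF ∈ FOLLOW(Expr).
In Expr → Expr +: add FIRST(+) = { + }.
In Stmt → Expr: Expr is at the end, add FOLLOW(Stmt) = { ), +, [, ], id }.
Union: FOLLOW(Expr) = { EOF, ), +, [, ], id }.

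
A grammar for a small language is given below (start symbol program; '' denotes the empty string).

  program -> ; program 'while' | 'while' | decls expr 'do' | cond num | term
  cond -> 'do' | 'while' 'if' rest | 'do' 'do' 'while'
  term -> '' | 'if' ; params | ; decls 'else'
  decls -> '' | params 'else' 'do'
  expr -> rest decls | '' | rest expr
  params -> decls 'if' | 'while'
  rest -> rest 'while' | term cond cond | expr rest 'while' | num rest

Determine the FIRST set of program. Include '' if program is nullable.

program -> ; program 'while' contributes {;}.
program -> 'while' contributes {'while'}.
From program -> decls expr 'do': decls, expr nullable, take FIRST(decls) ∪ FIRST(expr) ∪ {'do'} = { 'do', 'if', 'while', ;, num }.
From program -> cond num: add FIRST(cond) = { 'do', 'while' }.
From program -> term: add FIRST(term) = { 'if', ;, '' } (including '' since term is nullable).
Union: FIRST(program) = { 'do', 'if', 'while', ;, num, '' }.

{ 'do', 'if', 'while', ;, num, '' }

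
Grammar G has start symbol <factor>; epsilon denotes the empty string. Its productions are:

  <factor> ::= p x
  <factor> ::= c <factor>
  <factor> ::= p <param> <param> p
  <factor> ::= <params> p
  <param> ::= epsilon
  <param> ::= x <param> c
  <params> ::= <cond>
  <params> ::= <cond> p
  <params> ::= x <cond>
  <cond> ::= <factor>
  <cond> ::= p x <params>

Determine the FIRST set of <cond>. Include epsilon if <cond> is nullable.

{ c, p, x }

From <cond> ::= <factor>: add FIRST(<factor>) = { c, p, x }.
<cond> ::= p x <params> contributes {p}.
Union: FIRST(<cond>) = { c, p, x }.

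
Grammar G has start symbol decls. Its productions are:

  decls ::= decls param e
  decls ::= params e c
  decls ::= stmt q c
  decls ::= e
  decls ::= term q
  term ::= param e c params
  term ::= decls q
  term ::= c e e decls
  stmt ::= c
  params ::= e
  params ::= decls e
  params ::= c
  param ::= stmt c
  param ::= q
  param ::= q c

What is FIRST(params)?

{ c, e, q }

params ::= e contributes {e}.
From params ::= decls e: add FIRST(decls) = { c, e, q }.
params ::= c contributes {c}.
Union: FIRST(params) = { c, e, q }.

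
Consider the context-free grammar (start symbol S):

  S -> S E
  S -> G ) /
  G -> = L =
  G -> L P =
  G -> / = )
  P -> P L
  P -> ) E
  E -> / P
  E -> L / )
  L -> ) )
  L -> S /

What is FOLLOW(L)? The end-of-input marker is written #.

In G -> = L =: add FIRST(=) = { = }.
In G -> L P =: add FIRST(P =) = { ) }.
In P -> P L: L is at the end, add FOLLOW(P) = { #, ), /, = }.
In E -> L / ): add FIRST(/ )) = { / }.
Union: FOLLOW(L) = { #, ), /, = }.

{ #, ), /, = }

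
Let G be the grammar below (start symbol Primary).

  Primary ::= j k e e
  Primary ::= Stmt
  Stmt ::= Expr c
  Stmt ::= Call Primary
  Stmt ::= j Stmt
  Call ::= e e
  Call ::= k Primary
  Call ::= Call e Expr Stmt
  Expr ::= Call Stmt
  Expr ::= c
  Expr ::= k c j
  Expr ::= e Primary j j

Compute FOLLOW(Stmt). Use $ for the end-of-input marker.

In Primary ::= Stmt: Stmt is at the end, add FOLLOW(Primary) = { $, c, e, j, k }.
In Stmt ::= j Stmt: Stmt is at the end, add FOLLOW(Stmt) = { $, c, e, j, k }.
In Call ::= Call e Expr Stmt: Stmt is at the end, add FOLLOW(Call) = { c, e, j, k }.
In Expr ::= Call Stmt: Stmt is at the end, add FOLLOW(Expr) = { c, e, j, k }.
Union: FOLLOW(Stmt) = { $, c, e, j, k }.

{ $, c, e, j, k }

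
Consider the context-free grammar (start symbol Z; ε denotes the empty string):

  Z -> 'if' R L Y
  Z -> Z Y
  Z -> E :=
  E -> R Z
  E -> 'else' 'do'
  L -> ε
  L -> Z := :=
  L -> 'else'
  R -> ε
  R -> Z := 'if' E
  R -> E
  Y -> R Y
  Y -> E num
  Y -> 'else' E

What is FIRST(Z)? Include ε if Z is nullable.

{ 'else', 'if' }

Z -> 'if' R L Y contributes {'if'}.
From Z -> Z Y: add FIRST(Z) = { 'else', 'if' }.
From Z -> E :=: add FIRST(E) = { 'else', 'if' }.
Union: FIRST(Z) = { 'else', 'if' }.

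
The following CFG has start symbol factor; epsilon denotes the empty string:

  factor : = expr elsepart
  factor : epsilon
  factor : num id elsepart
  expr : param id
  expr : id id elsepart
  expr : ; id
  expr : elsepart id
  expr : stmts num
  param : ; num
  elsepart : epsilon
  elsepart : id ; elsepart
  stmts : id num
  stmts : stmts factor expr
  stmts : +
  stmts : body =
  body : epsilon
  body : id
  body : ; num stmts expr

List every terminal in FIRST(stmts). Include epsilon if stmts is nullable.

{ +, ;, =, id }

stmts : id num contributes {id}.
From stmts : stmts factor expr: add FIRST(stmts) = { +, ;, =, id }.
stmts : + contributes {+}.
From stmts : body =: body nullable, take FIRST(body) ∪ {=} = { ;, =, id }.
Union: FIRST(stmts) = { +, ;, =, id }.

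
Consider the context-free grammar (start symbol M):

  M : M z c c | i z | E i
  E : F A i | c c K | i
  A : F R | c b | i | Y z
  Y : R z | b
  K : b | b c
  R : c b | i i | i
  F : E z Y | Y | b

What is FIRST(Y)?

{ b, c, i }

From Y : R z: add FIRST(R) = { c, i }.
Y : b contributes {b}.
Union: FIRST(Y) = { b, c, i }.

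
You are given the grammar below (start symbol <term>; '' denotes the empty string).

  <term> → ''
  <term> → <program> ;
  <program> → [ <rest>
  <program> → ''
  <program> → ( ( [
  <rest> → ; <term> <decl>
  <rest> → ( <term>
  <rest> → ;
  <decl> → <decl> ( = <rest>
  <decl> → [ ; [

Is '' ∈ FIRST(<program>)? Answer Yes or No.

<program> has an ''-production, so <program> ⇒ ''.

Yes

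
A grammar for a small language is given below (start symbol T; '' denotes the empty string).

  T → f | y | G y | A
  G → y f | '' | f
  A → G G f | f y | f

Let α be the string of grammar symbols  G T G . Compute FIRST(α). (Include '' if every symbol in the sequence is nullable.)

Add FIRST(G)\{''} = { f, y }; G is nullable, continue.
Add FIRST(T) = { f, y }; T is not nullable, stop.

{ f, y }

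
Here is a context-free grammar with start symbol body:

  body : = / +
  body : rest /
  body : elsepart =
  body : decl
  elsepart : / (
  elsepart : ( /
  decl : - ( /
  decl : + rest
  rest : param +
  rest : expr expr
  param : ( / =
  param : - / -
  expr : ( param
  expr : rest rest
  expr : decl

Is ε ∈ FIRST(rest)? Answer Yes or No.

No

No nonterminal in this grammar is nullable.
No production of rest has an RHS whose symbols are all nullable, so rest is not nullable.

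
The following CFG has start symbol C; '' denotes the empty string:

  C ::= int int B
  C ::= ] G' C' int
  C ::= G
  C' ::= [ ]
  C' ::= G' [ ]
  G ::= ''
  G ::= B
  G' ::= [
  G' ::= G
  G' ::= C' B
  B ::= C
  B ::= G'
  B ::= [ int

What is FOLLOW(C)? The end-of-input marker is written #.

C is the start symbol, so # ∈ FOLLOW(C).
In B ::= C: C is at the end, add FOLLOW(B) = { #, [, ], int }.
Union: FOLLOW(C) = { #, [, ], int }.

{ #, [, ], int }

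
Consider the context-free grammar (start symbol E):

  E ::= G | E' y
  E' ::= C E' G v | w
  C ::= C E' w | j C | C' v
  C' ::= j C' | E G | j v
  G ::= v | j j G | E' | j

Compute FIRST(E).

{ j, v, w }

From E ::= G: add FIRST(G) = { j, v, w }.
From E ::= E' y: add FIRST(E') = { j, v, w }.
Union: FIRST(E) = { j, v, w }.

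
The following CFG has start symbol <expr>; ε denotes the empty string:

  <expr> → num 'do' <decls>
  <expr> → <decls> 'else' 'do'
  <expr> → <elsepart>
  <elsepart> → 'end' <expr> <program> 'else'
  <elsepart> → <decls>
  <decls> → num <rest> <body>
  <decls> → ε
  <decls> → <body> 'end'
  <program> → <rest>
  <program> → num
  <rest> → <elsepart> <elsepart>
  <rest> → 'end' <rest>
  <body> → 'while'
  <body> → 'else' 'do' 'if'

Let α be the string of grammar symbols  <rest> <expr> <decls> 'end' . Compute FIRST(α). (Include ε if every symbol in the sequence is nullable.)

Add FIRST(<rest>)\{ε} = { 'else', 'end', 'while', num }; <rest> is nullable, continue.
Add FIRST(<expr>)\{ε} = { 'else', 'end', 'while', num }; <expr> is nullable, continue.
Add FIRST(<decls>)\{ε} = { 'else', 'while', num }; <decls> is nullable, continue.
'end' is a terminal; add {'end'} and stop.

{ 'else', 'end', 'while', num }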